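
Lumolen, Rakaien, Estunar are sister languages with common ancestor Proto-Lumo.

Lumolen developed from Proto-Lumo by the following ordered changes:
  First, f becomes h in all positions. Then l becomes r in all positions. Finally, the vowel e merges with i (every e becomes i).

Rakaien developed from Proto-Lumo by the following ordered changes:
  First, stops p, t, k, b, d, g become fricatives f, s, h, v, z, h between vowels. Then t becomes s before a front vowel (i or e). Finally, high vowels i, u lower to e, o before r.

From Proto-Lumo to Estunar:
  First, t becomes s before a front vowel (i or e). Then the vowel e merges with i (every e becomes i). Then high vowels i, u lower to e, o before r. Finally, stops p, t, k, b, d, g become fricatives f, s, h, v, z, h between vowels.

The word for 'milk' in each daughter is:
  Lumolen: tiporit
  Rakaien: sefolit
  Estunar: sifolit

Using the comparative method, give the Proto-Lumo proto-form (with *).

*tepolit

Position 5: Lumolen has r, Rakaien has l, Estunar has l. Rakaien preserves l here (none of its changes turn any other segment into l), so the proto-segment is *l.
Position 2: Lumolen has i, Rakaien has e, Estunar has i. Taking the neighbouring segments as reconstructed: Lumolen i could go back to *e or *i; Rakaien e can only go back to *e; Estunar i could go back to *e or *i — the one source consistent with every daughter is *e.
Position 3: Lumolen has p, Rakaien has f, Estunar has f. Lumolen preserves p here (none of its changes turn any other segment into p), so the proto-segment is *p.
Continuing position by position gives *tepolit; check it forward:
Lumolen: *tepolit
  tepolit (rule 1 does not apply)
  tepolit → teporit   [unconditioned shift]
  teporit → tiporit   [vowel merger]
  giving Lumolen tiporit.
Rakaien: *tepolit
  tepolit → tefolit   [intervocalic lenition]
  tefolit → sefolit   [palatalisation]
  sefolit (rule 3 does not apply)
  giving Rakaien sefolit.
Estunar: start from *tepolit.
  rule 1 (palatalisation): tepolit → sepolit
  rule 2 (vowel merger): sepolit → sipolit
  rule 3: no change — sipolit
  rule 4 (intervocalic lenition): sipolit → sifolit
  ⇒ Estunar sifolit
Only *tepolit yields all of Lumolen tiporit, Rakaien sefolit, Estunar sifolit.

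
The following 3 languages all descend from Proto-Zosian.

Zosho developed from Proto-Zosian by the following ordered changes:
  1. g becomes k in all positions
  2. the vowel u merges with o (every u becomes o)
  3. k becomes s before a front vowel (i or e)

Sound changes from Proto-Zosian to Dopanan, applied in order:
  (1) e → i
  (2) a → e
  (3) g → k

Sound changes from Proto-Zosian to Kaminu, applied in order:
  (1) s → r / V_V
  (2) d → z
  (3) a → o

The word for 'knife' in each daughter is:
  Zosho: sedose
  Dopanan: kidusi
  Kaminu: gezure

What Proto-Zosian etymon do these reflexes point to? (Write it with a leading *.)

*geduse

Position 1: Zosho has s, Dopanan has k, Kaminu has g. Kaminu preserves g here (none of its changes turn any other segment into g), so the proto-segment is *g.
Position 4: Zosho has o, Dopanan has u, Kaminu has u. Dopanan preserves u here (none of its changes turn any other segment into u), so the proto-segment is *u.
Position 3: Zosho has d, Dopanan has d, Kaminu has z. Zosho preserves d here (none of its changes turn any other segment into d), so the proto-segment is *d.
This points to *geduse. Verify forward in each daughter:
Zosho: *geduse
  geduse → keduse   [unconditioned shift]
  keduse → kedose   [vowel merger]
  kedose → sedose   [palatalisation]
  giving Zosho sedose.
Dopanan: *geduse
  geduse → gidusi   [vowel merger]
  gidusi (rule 2 does not apply)
  gidusi → kidusi   [unconditioned shift]
  giving Dopanan kidusi.
Kaminu: *geduse
  geduse → gedure   [rhotacism]
  gedure → gezure   [unconditioned shift]
  gezure (rule 3 does not apply)
  giving Kaminu gezure.
No other proto-form is consistent with every reflex, so the reconstruction is *geduse.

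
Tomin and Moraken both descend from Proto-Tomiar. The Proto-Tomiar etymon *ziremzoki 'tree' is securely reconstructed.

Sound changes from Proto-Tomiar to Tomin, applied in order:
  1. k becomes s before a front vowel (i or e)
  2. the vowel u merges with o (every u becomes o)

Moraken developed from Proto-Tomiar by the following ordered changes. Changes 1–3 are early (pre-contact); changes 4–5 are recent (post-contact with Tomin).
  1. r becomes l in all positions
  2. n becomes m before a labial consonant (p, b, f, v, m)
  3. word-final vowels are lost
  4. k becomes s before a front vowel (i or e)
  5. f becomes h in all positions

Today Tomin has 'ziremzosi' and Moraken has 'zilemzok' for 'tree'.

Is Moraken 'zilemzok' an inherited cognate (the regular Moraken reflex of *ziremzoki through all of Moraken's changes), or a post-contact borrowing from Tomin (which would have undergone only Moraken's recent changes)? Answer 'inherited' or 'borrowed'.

If inherited, *ziremzoki would pass through all of Moraken's changes:
Moraken: *ziremzoki
  ziremzoki → zilemzoki   [unconditioned shift]
  zilemzoki (rule 2 does not apply)
  zilemzoki → zilemzok   [apocope]
  zilemzok (rule 4 does not apply)
  zilemzok (rule 5 does not apply)
  giving Moraken zilemzok.
If borrowed from Tomin 'ziremzosi' after the early changes, it would undergo only the recent ones:
  rule 4 (palatalisation): no change (ziremzosi)
  rule 5 (unconditioned shift): no change (ziremzosi)
  ⇒ as a loan: ziremzosi
Moraken 'zilemzok' matches the inherited outcome exactly, so it is an inherited cognate, not a loan.

inherited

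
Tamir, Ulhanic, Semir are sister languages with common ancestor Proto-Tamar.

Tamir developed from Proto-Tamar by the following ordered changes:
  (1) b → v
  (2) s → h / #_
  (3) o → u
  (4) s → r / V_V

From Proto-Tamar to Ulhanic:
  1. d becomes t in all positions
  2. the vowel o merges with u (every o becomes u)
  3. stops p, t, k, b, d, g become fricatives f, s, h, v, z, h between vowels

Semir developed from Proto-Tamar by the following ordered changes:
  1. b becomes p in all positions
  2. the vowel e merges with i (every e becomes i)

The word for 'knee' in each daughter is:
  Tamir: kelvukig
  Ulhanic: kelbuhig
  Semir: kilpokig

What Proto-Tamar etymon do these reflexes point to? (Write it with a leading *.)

Position 5: Tamir has u, Ulhanic has u, Semir has o. Semir preserves o here (none of its changes turn any other segment into o), so the proto-segment is *o.
Position 6: Tamir has k, Ulhanic has h, Semir has k. Tamir preserves k here (none of its changes turn any other segment into k), so the proto-segment is *k.
Position 2: Tamir has e, Ulhanic has e, Semir has i. Tamir preserves e here (none of its changes turn any other segment into e), so the proto-segment is *e.
This points to *kelbokig. Verify forward in each daughter:
Tamir: start from *kelbokig.
  rule 1 (unconditioned shift): kelbokig → kelvokig
  rule 2: no change — kelvokig
  rule 3 (vowel merger): kelvokig → kelvukig
  rule 4: no change — kelvukig
  ⇒ Tamir kelvukig
Ulhanic: *kelbokig > kelbukig > kelbuhig  (by vowel merger, intervocalic lenition)
Semir: *kelbokig > kelpokig > kilpokig  (by unconditioned shift, vowel merger)
No other proto-form is consistent with every reflex, so the reconstruction is *kelbokig.

*kelbokig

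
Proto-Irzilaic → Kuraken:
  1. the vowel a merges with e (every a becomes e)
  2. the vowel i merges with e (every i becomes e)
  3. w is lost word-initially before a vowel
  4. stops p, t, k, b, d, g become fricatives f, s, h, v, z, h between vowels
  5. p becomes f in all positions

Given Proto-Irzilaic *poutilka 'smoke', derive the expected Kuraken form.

Kuraken: start from *poutilka.
  rule 1 (vowel merger): poutilka → poutilke
  rule 2 (vowel merger): poutilke → poutelke
  rule 3: no change — poutelke
  rule 4 (intervocalic lenition): poutelke → pouselke
  rule 5 (unconditioned shift): pouselke → fouselke
  ⇒ Kuraken fouselke

fouselke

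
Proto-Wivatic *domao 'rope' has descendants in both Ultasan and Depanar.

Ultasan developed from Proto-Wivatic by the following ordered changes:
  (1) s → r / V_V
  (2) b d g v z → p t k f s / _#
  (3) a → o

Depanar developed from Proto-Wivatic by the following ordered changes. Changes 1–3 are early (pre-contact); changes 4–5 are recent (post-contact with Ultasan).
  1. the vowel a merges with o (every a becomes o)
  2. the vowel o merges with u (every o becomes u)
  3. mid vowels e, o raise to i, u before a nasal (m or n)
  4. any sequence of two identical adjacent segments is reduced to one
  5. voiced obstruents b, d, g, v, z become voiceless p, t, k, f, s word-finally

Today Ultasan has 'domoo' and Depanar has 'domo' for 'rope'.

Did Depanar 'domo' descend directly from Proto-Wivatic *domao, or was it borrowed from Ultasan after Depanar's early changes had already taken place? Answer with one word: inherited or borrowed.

borrowed

If inherited, *domao would pass through all of Depanar's changes:
Depanar: *domao > domoo > dumuu > dumu  (by vowel merger, vowel merger, degemination)
If borrowed from Ultasan 'domoo' after the early changes, it would undergo only the recent ones:
  rule 4 (degemination): domoo → domo
  rule 5 (final devoicing): no change (domo)
  ⇒ as a loan: domo
Depanar 'domo' matches the loan outcome 'domo', not the inherited 'dumu' — it skipped the early Depanar changes, so it was borrowed from Ultasan.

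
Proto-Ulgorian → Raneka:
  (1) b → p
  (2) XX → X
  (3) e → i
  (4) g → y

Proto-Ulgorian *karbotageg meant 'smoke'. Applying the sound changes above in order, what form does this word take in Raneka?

karpotayiy

Raneka: start from *karbotageg.
  rule 1 (unconditioned shift): karbotageg → karpotageg
  rule 2: no change — karpotageg
  rule 3 (vowel merger): karpotageg → karpotagig
  rule 4 (unconditioned shift): karpotagig → karpotayiy
  ⇒ Raneka karpotayiy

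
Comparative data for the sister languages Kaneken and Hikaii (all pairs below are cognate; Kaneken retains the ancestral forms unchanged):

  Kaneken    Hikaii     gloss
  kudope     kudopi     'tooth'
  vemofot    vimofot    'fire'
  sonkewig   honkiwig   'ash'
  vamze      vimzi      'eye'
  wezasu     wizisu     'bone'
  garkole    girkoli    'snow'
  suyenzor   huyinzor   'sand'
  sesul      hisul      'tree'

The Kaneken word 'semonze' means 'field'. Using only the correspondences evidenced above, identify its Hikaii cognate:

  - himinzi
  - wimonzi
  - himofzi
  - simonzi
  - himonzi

himonzi

sesul ~ hisul — Kaneken s corresponds to Hikaii h word-initially before a front vowel.
vemofot ~ vimofot — Kaneken e corresponds to Hikaii i after a consonant, before a nasal.
kudope ~ kudopi, vamze ~ vimzi — Kaneken e corresponds to Hikaii i word-finally.
Applying these to Kaneken 'semonze':
  semonze → hemonze   (s→h word-initially before a front vowel)
  hemonze → himonze   (e→i after a consonant, before a nasal)
  himonze → himonzi   (e→i word-finally)
So the Hikaii cognate is 'himonzi'.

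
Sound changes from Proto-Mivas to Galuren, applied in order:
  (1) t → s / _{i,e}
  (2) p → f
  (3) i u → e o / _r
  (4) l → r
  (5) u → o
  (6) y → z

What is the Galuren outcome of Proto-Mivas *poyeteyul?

Galuren: *poyeteyul > poyeseyul > foyeseyul > foyeseyur > foyeseyor > fozesezor  (by palatalisation, unconditioned shift, unconditioned shift, vowel merger, unconditioned shift)

fozesezor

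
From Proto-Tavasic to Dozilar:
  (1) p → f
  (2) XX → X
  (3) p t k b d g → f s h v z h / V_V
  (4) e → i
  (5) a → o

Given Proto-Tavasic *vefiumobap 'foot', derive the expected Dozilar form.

Dozilar: *vefiumobap
  vefiumobap → vefiumobaf   [unconditioned shift]
  vefiumobaf (rule 2 does not apply)
  vefiumobaf → vefiumovaf   [intervocalic lenition]
  vefiumovaf → vifiumovaf   [vowel merger]
  vifiumovaf → vifiumovof   [vowel merger]
  giving Dozilar vifiumovof.

vifiumovof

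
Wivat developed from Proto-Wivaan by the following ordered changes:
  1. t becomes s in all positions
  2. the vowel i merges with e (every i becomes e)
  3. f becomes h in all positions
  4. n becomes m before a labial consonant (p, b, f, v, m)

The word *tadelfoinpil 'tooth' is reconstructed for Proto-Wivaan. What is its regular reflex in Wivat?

sadelhoempel

Wivat: *tadelfoinpil > sadelfoinpil > sadelfoenpel > sadelhoenpel > sadelhoempel  (by unconditioned shift, vowel merger, unconditioned shift, nasal place assimilation)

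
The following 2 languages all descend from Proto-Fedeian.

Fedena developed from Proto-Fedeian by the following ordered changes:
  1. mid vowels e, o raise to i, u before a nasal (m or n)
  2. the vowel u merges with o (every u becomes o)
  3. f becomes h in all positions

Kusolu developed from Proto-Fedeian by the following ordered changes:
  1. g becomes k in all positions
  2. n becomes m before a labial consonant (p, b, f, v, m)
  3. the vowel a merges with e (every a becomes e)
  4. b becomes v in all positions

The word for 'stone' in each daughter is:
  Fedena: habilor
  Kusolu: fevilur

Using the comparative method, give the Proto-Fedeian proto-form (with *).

Position 3: Fedena has b, Kusolu has v. Fedena preserves b here (none of its changes turn any other segment into b), so the proto-segment is *b.
Position 2: Fedena has a, Kusolu has e. Fedena preserves a here (none of its changes turn any other segment into a), so the proto-segment is *a.
Position 1: Fedena has h, Kusolu has f. Kusolu preserves f here (none of its changes turn any other segment into f), so the proto-segment is *f.
Verify the candidate proto-form against each daughter:
Fedena: *fabilur > fabilor > habilor  (by vowel merger, unconditioned shift)
Kusolu: start from *fabilur.
  rule 1: no change — fabilur
  rule 2: no change — fabilur
  rule 3 (vowel merger): fabilur → febilur
  rule 4 (unconditioned shift): febilur → fevilur
  ⇒ Kusolu fevilur
No other proto-form is consistent with every reflex, so the reconstruction is *fabilur.

*fabilur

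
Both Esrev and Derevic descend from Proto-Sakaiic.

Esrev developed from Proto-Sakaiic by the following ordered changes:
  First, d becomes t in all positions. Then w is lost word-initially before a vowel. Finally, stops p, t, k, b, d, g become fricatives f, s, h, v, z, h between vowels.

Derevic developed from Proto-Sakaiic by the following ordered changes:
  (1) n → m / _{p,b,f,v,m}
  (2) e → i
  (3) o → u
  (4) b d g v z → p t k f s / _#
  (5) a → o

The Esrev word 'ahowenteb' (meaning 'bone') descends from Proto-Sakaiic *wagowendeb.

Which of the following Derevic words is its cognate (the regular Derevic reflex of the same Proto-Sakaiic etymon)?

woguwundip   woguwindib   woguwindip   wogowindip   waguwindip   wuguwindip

Derevic: *wagowendeb
  wagowendeb (rule 1 does not apply)
  wagowendeb → wagowindib   [vowel merger]
  wagowindib → waguwindib   [vowel merger]
  waguwindib → waguwindip   [final devoicing]
  waguwindip → woguwindip   [vowel merger]
  giving Derevic woguwindip.
Among the options, 'woguwindip' alone shows every Derevic change applied in order.

woguwindip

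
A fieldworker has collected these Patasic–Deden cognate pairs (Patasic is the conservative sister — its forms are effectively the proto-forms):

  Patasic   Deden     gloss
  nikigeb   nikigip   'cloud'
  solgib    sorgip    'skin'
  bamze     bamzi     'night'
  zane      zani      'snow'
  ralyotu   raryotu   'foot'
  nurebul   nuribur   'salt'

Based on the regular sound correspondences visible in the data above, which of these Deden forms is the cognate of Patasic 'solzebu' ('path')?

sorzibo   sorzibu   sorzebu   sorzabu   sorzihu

sorzibu

solgib ~ sorgip, ralyotu ~ raryotu — Patasic l corresponds to Deden r after a vowel, before a consonant other than r, m, n, p, b, f, v.
nikigeb ~ nikigip, nurebul ~ nuribur — Patasic e corresponds to Deden i after a consonant, before a labial obstruent.
Applying these to Patasic 'solzebu':
  solzebu → sorzebu   (l→r after a vowel, before a consonant other than r, m, n, p, b, f, v)
  sorzebu → sorzibu   (e→i after a consonant, before a labial obstruent)
So the Deden cognate is 'sorzibu'.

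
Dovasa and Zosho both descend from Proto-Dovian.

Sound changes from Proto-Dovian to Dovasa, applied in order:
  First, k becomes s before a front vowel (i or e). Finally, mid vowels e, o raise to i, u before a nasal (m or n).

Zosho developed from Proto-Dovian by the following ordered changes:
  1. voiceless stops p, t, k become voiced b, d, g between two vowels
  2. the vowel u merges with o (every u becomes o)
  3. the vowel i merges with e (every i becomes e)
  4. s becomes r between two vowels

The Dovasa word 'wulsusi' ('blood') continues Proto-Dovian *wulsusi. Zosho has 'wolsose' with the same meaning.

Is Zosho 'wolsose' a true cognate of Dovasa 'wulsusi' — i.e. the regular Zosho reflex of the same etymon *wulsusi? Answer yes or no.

no

Derive the expected Zosho reflex of *wulsusi:
Zosho: *wulsusi > wolsosi > wolsose > wolsore  (by vowel merger, vowel merger, rhotacism)
The regular Zosho reflex would be 'wolsore', but the attested form is 'wolsose'. The correspondence is irregular, so they are not cognates (the Zosho form has a different source).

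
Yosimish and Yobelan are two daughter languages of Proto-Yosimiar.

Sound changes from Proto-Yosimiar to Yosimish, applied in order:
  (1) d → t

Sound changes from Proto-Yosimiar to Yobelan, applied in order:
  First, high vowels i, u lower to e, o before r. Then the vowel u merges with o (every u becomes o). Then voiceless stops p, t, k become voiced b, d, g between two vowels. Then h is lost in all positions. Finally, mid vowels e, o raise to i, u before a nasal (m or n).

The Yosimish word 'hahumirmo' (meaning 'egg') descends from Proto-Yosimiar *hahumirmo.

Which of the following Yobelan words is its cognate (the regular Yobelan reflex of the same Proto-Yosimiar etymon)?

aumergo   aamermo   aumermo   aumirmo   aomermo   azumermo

aumermo

Yobelan: start from *hahumirmo.
  rule 1 (pre-rhotic lowering): hahumirmo → hahumermo
  rule 2 (vowel merger): hahumermo → hahomermo
  rule 3: no change — hahomermo
  rule 4 (h-loss): hahomermo → aomermo
  rule 5 (pre-nasal raising): aomermo → aumermo
  ⇒ Yobelan aumermo
Only 'aumermo' matches the regular Yobelan development of *hahumirmo.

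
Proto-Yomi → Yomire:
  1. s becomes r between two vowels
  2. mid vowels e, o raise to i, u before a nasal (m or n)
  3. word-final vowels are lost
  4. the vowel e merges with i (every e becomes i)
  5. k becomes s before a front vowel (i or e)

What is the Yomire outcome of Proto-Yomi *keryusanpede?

siryuranpid

Yomire: *keryusanpede > keryuranpede > keryuranped > kiryuranpid > siryuranpid  (by rhotacism, apocope, vowel merger, palatalisation)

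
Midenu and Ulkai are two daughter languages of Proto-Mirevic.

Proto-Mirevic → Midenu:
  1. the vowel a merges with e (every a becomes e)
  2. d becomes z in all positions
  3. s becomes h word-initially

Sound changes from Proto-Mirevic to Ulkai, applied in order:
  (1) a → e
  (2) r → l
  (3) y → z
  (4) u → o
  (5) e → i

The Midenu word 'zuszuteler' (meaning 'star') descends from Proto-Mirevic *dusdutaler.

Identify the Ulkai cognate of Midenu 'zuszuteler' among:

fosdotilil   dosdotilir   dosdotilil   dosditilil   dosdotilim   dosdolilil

dosdotilil

Ulkai: start from *dusdutaler.
  rule 1 (vowel merger): dusdutaler → dusduteler
  rule 2 (unconditioned shift): dusduteler → dusdutelel
  rule 3: no change — dusdutelel
  rule 4 (vowel merger): dusdutelel → dosdotelel
  rule 5 (vowel merger): dosdotelel → dosdotilil
  ⇒ Ulkai dosdotilil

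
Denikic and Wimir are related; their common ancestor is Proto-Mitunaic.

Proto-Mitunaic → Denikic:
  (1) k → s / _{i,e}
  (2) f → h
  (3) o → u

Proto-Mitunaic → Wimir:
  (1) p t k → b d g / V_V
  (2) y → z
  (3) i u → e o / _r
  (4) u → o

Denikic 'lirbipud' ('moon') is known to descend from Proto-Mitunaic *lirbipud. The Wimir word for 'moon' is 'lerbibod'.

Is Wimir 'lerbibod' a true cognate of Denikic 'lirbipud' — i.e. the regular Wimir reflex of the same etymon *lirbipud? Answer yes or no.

yes

Derive the expected Wimir reflex of *lirbipud:
Wimir: *lirbipud
  lirbipud → lirbibud   [intervocalic voicing]
  lirbibud (rule 2 does not apply)
  lirbibud → lerbibud   [pre-rhotic lowering]
  lerbibud → lerbibod   [vowel merger]
  giving Wimir lerbibod.
Wimir 'lerbibod' matches the regular reflex exactly, so the pair is cognate.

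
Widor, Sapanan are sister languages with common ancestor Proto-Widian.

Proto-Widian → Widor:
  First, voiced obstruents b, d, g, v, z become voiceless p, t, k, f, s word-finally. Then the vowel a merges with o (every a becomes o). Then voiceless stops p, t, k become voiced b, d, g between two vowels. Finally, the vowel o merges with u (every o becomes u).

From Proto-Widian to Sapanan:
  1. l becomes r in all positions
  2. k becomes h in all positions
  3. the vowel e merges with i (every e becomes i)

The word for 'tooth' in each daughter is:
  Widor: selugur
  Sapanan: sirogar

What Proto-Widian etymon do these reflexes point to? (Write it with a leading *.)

Position 2: Widor has e, Sapanan has i. Widor preserves e here (none of its changes turn any other segment into e), so the proto-segment is *e.
Position 4: Widor has u, Sapanan has o. Sapanan preserves o here (none of its changes turn any other segment into o), so the proto-segment is *o.
Position 3: Widor has l, Sapanan has r. Widor preserves l here (none of its changes turn any other segment into l), so the proto-segment is *l.
Verify the candidate proto-form against each daughter:
Widor: start from *selogar.
  rule 1: no change — selogar
  rule 2 (vowel merger): selogar → selogor
  rule 3: no change — selogor
  rule 4 (vowel merger): selogor → selugur
  ⇒ Widor selugur
Sapanan: *selogar
  selogar → serogar   [unconditioned shift]
  serogar (rule 2 does not apply)
  serogar → sirogar   [vowel merger]
  giving Sapanan sirogar.
No other proto-form is consistent with every reflex, so the reconstruction is *selogar.

*selogar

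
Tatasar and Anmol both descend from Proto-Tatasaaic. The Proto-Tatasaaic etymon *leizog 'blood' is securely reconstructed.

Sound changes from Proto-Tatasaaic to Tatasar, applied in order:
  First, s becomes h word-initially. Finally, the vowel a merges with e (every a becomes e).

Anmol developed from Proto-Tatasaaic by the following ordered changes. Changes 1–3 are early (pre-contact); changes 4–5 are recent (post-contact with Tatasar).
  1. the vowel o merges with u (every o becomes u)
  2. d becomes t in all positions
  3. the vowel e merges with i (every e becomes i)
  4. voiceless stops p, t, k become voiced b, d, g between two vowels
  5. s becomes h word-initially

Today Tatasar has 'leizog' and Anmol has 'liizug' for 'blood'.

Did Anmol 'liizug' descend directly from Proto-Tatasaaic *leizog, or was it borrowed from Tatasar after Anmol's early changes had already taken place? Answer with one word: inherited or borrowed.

inherited

If inherited, *leizog would pass through all of Anmol's changes:
Anmol: start from *leizog.
  rule 1 (vowel merger): leizog → leizug
  rule 2: no change — leizug
  rule 3 (vowel merger): leizug → liizug
  rule 4: no change — liizug
  rule 5: no change — liizug
  ⇒ Anmol liizug
If borrowed from Tatasar 'leizog' after the early changes, it would undergo only the recent ones:
  rule 4 (intervocalic voicing): no change (leizog)
  rule 5 (debuccalisation): no change (leizog)
  ⇒ as a loan: leizog
Anmol 'liizug' matches the inherited outcome exactly, so it is an inherited cognate, not a loan.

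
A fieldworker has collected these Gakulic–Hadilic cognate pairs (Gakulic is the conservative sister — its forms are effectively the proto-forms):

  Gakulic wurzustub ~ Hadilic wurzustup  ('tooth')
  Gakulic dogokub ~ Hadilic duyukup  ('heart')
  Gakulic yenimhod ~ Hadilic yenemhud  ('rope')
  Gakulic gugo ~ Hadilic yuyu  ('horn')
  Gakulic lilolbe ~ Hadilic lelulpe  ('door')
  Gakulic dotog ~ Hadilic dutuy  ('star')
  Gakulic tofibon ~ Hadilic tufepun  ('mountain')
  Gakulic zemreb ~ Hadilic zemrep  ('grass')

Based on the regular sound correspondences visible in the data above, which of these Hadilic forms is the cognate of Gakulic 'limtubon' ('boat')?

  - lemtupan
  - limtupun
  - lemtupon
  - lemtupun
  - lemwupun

lemtupun

yenimhod ~ yenemhud — Gakulic i corresponds to Hadilic e after a consonant, before a nasal.
tofibon ~ tufepun — Gakulic b corresponds to Hadilic p between vowels (before a back vowel).
tofibon ~ tufepun — Gakulic o corresponds to Hadilic u after a consonant, before a nasal.
Applying these to Gakulic 'limtubon':
  limtubon → lemtubon   (i→e after a consonant, before a nasal)
  lemtubon → lemtupon   (b→p between vowels (before a back vowel))
  lemtupon → lemtupun   (o→u after a consonant, before a nasal)
So the Hadilic cognate is 'lemtupun'.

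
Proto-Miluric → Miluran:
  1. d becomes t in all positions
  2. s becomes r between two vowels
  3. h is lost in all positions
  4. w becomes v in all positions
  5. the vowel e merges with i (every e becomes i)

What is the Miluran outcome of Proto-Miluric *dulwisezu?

Miluran: *dulwisezu
  dulwisezu → tulwisezu   [unconditioned shift]
  tulwisezu → tulwirezu   [rhotacism]
  tulwirezu (rule 3 does not apply)
  tulwirezu → tulvirezu   [unconditioned shift]
  tulvirezu → tulvirizu   [vowel merger]
  giving Miluran tulvirizu.

tulvirizu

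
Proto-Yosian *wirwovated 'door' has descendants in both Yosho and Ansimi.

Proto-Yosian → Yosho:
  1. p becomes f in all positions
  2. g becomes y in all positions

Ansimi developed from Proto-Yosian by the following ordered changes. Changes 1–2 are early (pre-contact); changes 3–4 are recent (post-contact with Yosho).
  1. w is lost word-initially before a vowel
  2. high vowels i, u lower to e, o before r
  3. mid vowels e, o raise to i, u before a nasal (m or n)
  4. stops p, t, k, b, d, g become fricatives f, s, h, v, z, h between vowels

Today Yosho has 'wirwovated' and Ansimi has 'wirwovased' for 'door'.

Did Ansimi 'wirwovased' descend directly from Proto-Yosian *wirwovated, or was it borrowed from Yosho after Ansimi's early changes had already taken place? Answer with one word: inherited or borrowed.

borrowed

If inherited, *wirwovated would pass through all of Ansimi's changes:
Ansimi: *wirwovated > irwovated > erwovated > erwovased  (by glide loss, pre-rhotic lowering, intervocalic lenition)
If borrowed from Yosho 'wirwovated' after the early changes, it would undergo only the recent ones:
  rule 3 (pre-nasal raising): no change (wirwovated)
  rule 4 (intervocalic lenition): wirwovated → wirwovased
  ⇒ as a loan: wirwovased
Ansimi 'wirwovased' matches the loan outcome 'wirwovased', not the inherited 'erwovased' — it skipped the early Ansimi changes, so it was borrowed from Yosho.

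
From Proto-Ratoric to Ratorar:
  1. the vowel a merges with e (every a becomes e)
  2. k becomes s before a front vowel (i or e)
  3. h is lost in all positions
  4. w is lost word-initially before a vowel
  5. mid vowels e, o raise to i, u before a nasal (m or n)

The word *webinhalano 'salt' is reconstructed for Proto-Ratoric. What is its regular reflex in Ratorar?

ebinelino

Ratorar: *webinhalano > webinheleno > webineleno > ebineleno > ebinelino  (by vowel merger, h-loss, glide loss, pre-nasal raising)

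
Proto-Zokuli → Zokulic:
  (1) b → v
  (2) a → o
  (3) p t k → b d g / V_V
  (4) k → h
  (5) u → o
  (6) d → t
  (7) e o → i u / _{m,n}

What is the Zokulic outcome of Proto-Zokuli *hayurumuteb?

Zokulic: *hayurumuteb
  hayurumuteb → hayurumutev   [unconditioned shift]
  hayurumutev → hoyurumutev   [vowel merger]
  hoyurumutev → hoyurumudev   [intervocalic voicing]
  hoyurumudev (rule 4 does not apply)
  hoyurumudev → hoyoromodev   [vowel merger]
  hoyoromodev → hoyoromotev   [unconditioned shift]
  hoyoromotev → hoyorumotev   [pre-nasal raising]
  giving Zokulic hoyorumotev.

hoyorumotev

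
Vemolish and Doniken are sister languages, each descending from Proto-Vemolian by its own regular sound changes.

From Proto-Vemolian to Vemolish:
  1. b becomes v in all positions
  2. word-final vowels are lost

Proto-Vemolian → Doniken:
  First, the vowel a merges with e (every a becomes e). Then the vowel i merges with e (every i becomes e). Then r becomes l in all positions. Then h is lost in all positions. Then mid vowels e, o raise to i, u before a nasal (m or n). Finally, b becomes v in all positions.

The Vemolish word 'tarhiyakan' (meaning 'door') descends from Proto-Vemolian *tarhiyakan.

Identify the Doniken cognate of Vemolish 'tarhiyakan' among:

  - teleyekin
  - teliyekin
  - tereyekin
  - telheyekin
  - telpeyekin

Doniken: start from *tarhiyakan.
  rule 1 (vowel merger): tarhiyakan → terhiyeken
  rule 2 (vowel merger): terhiyeken → terheyeken
  rule 3 (unconditioned shift): terheyeken → telheyeken
  rule 4 (h-loss): telheyeken → teleyeken
  rule 5 (pre-nasal raising): teleyeken → teleyekin
  rule 6: no change — teleyekin
  ⇒ Doniken teleyekin

teleyekin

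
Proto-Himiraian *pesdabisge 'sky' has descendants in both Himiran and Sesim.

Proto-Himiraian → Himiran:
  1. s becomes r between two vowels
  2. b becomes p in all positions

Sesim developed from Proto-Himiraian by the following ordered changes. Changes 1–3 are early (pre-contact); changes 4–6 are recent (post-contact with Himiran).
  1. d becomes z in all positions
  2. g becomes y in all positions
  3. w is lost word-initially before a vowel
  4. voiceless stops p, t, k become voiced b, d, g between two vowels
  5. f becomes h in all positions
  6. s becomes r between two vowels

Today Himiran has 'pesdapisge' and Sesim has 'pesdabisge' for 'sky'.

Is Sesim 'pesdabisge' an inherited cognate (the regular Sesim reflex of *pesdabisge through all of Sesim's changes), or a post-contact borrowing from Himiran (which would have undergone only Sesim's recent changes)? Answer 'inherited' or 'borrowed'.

If inherited, *pesdabisge would pass through all of Sesim's changes:
Sesim: *pesdabisge > peszabisge > peszabisye  (by unconditioned shift, unconditioned shift)
If borrowed from Himiran 'pesdapisge' after the early changes, it would undergo only the recent ones:
  rule 4 (intervocalic voicing): pesdapisge → pesdabisge
  rule 5 (unconditioned shift): no change (pesdabisge)
  rule 6 (rhotacism): no change (pesdabisge)
  ⇒ as a loan: pesdabisge
Sesim 'pesdabisge' matches the loan outcome 'pesdabisge', not the inherited 'peszabisye' — it skipped the early Sesim changes, so it was borrowed from Himiran.

borrowed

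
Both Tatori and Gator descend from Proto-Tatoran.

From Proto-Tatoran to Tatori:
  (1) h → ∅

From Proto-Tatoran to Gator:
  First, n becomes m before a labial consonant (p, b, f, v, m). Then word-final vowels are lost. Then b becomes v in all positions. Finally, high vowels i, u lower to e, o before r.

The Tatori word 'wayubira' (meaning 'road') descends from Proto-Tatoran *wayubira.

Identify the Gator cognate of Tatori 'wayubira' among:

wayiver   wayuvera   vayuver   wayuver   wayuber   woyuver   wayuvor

Gator: start from *wayubira.
  rule 1: no change — wayubira
  rule 2 (apocope): wayubira → wayubir
  rule 3 (unconditioned shift): wayubir → wayuvir
  rule 4 (pre-rhotic lowering): wayuvir → wayuver
  ⇒ Gator wayuver
Only 'wayuver' matches the regular Gator development of *wayubira.

wayuver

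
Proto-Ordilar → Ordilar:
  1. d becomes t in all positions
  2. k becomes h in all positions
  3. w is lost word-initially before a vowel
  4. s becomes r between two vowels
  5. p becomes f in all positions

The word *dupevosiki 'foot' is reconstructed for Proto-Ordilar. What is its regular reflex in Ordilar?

tufevorihi

Ordilar: *dupevosiki > tupevosiki > tupevosihi > tupevorihi > tufevorihi  (by unconditioned shift, unconditioned shift, rhotacism, unconditioned shift)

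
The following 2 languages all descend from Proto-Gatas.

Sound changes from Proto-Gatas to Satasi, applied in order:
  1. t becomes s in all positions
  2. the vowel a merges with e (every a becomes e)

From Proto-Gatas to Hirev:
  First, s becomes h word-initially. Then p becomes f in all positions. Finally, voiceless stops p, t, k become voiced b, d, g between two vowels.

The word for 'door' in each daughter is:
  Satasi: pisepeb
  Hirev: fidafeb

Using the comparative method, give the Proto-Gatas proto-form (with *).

Position 5: Satasi has p, Hirev has f. Satasi preserves p here (none of its changes turn any other segment into p), so the proto-segment is *p.
Position 4: Satasi has e, Hirev has a. Hirev preserves a here (none of its changes turn any other segment into a), so the proto-segment is *a.
Position 3: Satasi has s, Hirev has d. Taking the neighbouring segments as reconstructed: Satasi s could go back to *t or *s; Hirev d could go back to *t or *d — the one source consistent with every daughter is *t.
This points to *pitapeb. Verify forward in each daughter:
Satasi: *pitapeb > pisapeb > pisepeb  (by unconditioned shift, vowel merger)
Hirev: *pitapeb > fitafeb > fidafeb  (by unconditioned shift, intervocalic voicing)
Only *pitapeb yields all of Satasi pisepeb, Hirev fidafeb.

*pitapeb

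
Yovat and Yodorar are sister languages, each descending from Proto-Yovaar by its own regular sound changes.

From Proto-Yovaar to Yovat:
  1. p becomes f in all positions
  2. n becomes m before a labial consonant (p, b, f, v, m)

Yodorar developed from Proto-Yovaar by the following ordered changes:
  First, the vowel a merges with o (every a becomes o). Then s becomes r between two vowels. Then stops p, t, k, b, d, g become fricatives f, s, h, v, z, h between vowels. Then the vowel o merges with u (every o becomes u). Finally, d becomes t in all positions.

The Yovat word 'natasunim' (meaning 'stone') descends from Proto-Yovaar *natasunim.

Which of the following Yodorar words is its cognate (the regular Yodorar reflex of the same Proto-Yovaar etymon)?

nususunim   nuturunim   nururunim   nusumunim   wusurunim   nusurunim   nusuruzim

nusurunim

Yodorar: *natasunim > notosunim > notorunim > nosorunim > nusurunim  (by vowel merger, rhotacism, intervocalic lenition, vowel merger)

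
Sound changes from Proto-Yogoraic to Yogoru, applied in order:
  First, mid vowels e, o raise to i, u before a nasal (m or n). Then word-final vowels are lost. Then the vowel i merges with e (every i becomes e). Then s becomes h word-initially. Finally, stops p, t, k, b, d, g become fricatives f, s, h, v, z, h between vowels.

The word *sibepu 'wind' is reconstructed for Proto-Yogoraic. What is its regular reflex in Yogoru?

hevep

Yogoru: start from *sibepu.
  rule 1: no change — sibepu
  rule 2 (apocope): sibepu → sibep
  rule 3 (vowel merger): sibep → sebep
  rule 4 (debuccalisation): sebep → hebep
  rule 5 (intervocalic lenition): hebep → hevep
  ⇒ Yogoru hevep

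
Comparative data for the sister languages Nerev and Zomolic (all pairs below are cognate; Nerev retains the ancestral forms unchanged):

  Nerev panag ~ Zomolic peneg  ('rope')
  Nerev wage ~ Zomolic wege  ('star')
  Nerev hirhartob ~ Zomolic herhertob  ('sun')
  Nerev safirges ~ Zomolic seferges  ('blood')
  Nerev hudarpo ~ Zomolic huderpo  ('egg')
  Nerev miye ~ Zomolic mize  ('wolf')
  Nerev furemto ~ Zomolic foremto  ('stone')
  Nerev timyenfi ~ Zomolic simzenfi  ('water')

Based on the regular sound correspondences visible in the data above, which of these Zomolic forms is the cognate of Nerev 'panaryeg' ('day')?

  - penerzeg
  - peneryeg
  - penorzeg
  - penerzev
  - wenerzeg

panag ~ peneg — Nerev a corresponds to Zomolic e after a consonant, before a nasal.
hirhartob ~ herhertob, hudarpo ~ huderpo — Nerev a corresponds to Zomolic e after a consonant, before r.
timyenfi ~ simzenfi — Nerev y corresponds to Zomolic z after a consonant, before a front vowel.
Applying these to Nerev 'panaryeg':
  panaryeg → penaryeg   (a→e after a consonant, before a nasal)
  penaryeg → peneryeg   (a→e after a consonant, before r)
  peneryeg → penerzeg   (y→z after a consonant, before a front vowel)
So the Zomolic cognate is 'penerzeg'.

penerzeg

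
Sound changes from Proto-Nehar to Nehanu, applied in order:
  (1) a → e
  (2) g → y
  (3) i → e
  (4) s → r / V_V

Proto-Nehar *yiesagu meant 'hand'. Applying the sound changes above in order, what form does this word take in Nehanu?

Nehanu: *yiesagu
  yiesagu → yiesegu   [vowel merger]
  yiesegu → yieseyu   [unconditioned shift]
  yieseyu → yeeseyu   [vowel merger]
  yeeseyu → yeereyu   [rhotacism]
  giving Nehanu yeereyu.

yeereyu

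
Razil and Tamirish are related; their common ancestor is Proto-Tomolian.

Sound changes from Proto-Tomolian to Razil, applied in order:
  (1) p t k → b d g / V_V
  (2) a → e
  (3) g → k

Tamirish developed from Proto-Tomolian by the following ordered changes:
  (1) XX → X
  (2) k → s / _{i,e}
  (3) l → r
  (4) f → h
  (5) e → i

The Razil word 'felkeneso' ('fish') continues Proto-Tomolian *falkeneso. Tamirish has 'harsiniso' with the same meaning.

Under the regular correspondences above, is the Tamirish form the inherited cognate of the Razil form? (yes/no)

Derive the expected Tamirish reflex of *falkeneso:
Tamirish: *falkeneso > falseneso > farseneso > harseneso > harsiniso  (by palatalisation, unconditioned shift, unconditioned shift, vowel merger)
Tamirish 'harsiniso' matches the regular reflex exactly, so the pair is cognate.

yes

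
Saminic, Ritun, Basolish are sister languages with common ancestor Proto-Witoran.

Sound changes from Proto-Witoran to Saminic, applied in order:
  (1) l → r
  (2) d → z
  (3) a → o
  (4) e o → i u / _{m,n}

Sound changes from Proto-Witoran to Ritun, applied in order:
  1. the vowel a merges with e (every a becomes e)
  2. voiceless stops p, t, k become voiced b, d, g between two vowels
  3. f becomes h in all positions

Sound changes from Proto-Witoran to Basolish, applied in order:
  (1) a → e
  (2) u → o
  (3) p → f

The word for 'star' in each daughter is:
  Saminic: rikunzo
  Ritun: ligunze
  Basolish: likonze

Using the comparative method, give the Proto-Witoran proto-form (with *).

*likunza

Position 1: Saminic has r, Ritun has l, Basolish has l. Ritun preserves l here (none of its changes turn any other segment into l), so the proto-segment is *l.
Position 3: Saminic has k, Ritun has g, Basolish has k. Saminic preserves k here (none of its changes turn any other segment into k), so the proto-segment is *k.
Position 7: Saminic has o, Ritun has e, Basolish has e. Taking the neighbouring segments as reconstructed: Saminic o could go back to *a or *o; Ritun e could go back to *a or *e; Basolish e could go back to *a or *e — the one source consistent with every daughter is *a.
Verify the candidate proto-form against each daughter:
Saminic: *likunza
  likunza → rikunza   [unconditioned shift]
  rikunza (rule 2 does not apply)
  rikunza → rikunzo   [vowel merger]
  rikunzo (rule 4 does not apply)
  giving Saminic rikunzo.
Ritun: start from *likunza.
  rule 1 (vowel merger): likunza → likunze
  rule 2 (intervocalic voicing): likunze → ligunze
  rule 3: no change — ligunze
  ⇒ Ritun ligunze
Basolish: *likunza
  likunza → likunze   [vowel merger]
  likunze → likonze   [vowel merger]
  likonze (rule 3 does not apply)
  giving Basolish likonze.
Only *likunza yields all of Saminic rikunzo, Ritun ligunze, Basolish likonze.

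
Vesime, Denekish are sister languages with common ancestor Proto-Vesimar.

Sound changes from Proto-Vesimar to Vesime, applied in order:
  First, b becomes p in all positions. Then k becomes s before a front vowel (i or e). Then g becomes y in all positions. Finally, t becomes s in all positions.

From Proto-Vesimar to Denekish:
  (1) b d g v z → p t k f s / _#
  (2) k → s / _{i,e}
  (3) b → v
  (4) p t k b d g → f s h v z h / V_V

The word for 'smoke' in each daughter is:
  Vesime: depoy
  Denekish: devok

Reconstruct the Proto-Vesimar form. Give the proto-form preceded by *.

*debog

Position 5: Vesime has y, Denekish has k. Taking the neighbouring segments as reconstructed: Vesime y could go back to *g or *y; Denekish k could go back to *k or *g — the one source consistent with every daughter is *g.
Position 3: Vesime has p, Denekish has v. Taking the neighbouring segments as reconstructed: Vesime p could go back to *p or *b; Denekish v could go back to *b or *v — the one source consistent with every daughter is *b.
This points to *debog. Verify forward in each daughter:
Vesime: *debog > depog > depoy  (by unconditioned shift, unconditioned shift)
Denekish: start from *debog.
  rule 1 (final devoicing): debog → debok
  rule 2: no change — debok
  rule 3 (unconditioned shift): debok → devok
  rule 4: no change — devok
  ⇒ Denekish devok
Only *debog yields all of Vesime depoy, Denekish devok.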